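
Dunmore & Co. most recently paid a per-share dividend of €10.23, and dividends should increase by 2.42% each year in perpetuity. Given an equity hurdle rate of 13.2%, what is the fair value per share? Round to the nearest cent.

Gordon growth model: P₀ = D₁/(r − g). D₁ = 10.23 × (1 + 0.0242) = 10.4776.
P₀ = 10.4776 / (0.132 − 0.0242) = 10.4776 / 0.1078 = 97.1945

€97.19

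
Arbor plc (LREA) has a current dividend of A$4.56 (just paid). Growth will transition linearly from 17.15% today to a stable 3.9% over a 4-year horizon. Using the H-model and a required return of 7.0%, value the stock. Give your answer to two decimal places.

H-model: P₀ = D₀[(1+g_L) + H(g_S−g_L)]/(r−g_L), with H = 4/2 = 2.
P₀ = 4.56 × [(1+0.039) + 2×(0.1715−0.039)] / (0.07−0.039)
   = 4.56 × 1.3040 / 0.031 = 191.8142

A$191.81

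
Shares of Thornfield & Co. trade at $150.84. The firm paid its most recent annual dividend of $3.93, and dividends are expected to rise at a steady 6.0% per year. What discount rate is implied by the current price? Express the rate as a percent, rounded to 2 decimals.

8.76%

Rearranging the constant-growth DDM: r = D₁/P₀ + g.
D₁ = 3.93 × (1 + 0.06) = 4.1658.
r = 4.1658 / 150.84 + 0.06 = 0.02762 + 0.06 = 0.08762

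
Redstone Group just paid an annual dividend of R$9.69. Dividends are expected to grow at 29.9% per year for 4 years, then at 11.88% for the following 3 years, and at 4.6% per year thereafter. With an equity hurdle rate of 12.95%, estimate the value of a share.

Three-stage DDM. Project D₁…D_7; terminal Gordon value at t=7 with g = 0.046; discount at r = 0.1295.
D_1 = 12.5873
D_2 = 16.3509
D_3 = 21.2398
D_4 = 27.5906
D_5 = 30.8683
D_6 = 34.5355
D_7 = 38.6383
TV_7 = 40.4156/(0.1295−0.046) = 484.0196
P₀ = Σ Dₜ/(1+r)ᵗ + TV_7/(1+r)^7 = 311.9262

R$311.93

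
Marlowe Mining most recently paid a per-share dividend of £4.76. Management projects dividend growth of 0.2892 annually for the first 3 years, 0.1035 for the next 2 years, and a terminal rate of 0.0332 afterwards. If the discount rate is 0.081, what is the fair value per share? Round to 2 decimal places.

£219.04

Three-stage DDM. Project D₁…D_5; terminal Gordon value at t=5 with g = 0.0332; discount at r = 0.081.
D_1 = 6.1366
D_2 = 7.9113
D_3 = 10.1992
D_4 = 11.2549
D_5 = 12.4197
TV_5 = 12.8321/(0.081−0.0332) = 268.4535
P₀ = Σ Dₜ/(1+r)ᵗ + TV_5/(1+r)^5 = 219.0381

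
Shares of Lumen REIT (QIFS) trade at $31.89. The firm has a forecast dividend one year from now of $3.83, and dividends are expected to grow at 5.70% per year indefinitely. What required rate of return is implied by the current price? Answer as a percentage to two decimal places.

17.71%

Rearranging the constant-growth DDM: r = D₁/P₀ + g.
r = 3.8300 / 31.89 + 0.057 = 0.12010 + 0.057 = 0.17710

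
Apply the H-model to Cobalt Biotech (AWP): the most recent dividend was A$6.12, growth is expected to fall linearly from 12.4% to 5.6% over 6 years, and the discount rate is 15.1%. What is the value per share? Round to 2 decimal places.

A$81.17

H-model: P₀ = D₀[(1+g_L) + H(g_S−g_L)]/(r−g_L), with H = 6/2 = 3.
P₀ = 6.12 × [(1+0.056) + 3×(0.124−0.056)] / (0.151−0.056)
   = 6.12 × 1.2600 / 0.095 = 81.1705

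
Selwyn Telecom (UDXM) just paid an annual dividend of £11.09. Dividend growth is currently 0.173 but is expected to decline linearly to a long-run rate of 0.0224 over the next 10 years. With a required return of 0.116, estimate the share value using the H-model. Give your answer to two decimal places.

£210.35

H-model: P₀ = D₀[(1+g_L) + H(g_S−g_L)]/(r−g_L), with H = 10/2 = 5.
P₀ = 11.09 × [(1+0.0224) + 5×(0.173−0.0224)] / (0.116−0.0224)
   = 11.09 × 1.7754 / 0.0936 = 210.3546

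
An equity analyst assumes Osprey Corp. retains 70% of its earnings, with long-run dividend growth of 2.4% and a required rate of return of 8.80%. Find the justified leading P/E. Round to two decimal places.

4.69

Payout ratio b = 1 − 0.70 = 0.30.
Justified leading P/E = b/(r−g) = 0.30/(0.088−0.024) = 4.6875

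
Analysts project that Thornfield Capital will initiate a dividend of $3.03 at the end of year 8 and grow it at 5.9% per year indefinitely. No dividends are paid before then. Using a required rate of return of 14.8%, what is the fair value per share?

$12.96

Deferred-dividend DDM. At t=7 the remaining stream is a growing perpetuity with first payment D_8 = 3.03.
V_7 = D_8/(r−g) = 3.03/(0.148−0.059) = 34.0449
P₀ = V_7/(1+r)^7 = 34.0449/(1+0.148)^7 = 12.9557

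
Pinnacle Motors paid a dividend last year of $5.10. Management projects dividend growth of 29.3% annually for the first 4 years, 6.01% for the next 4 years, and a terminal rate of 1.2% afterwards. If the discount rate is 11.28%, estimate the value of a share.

Three-stage DDM. Project D₁…D_8; terminal Gordon value at t=8 with g = 0.012; discount at r = 0.1128.
D_1 = 6.5943
D_2 = 8.5264
D_3 = 11.0247
D_4 = 14.2549
D_5 = 15.1116
D_6 = 16.0198
D_7 = 16.9826
D_8 = 18.0033
TV_8 = 18.2193/(0.1128−0.012) = 180.7472
P₀ = Σ Dₜ/(1+r)ᵗ + TV_8/(1+r)^8 = 139.9590

$139.96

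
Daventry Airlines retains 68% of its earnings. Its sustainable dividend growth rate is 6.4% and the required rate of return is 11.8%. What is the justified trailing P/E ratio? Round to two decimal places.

6.31

Payout ratio b = 1 − 0.68 = 0.32.
Justified trailing P/E = b(1+g)/(r−g) = 0.32×(1+0.064)/(0.118−0.064) = 6.3052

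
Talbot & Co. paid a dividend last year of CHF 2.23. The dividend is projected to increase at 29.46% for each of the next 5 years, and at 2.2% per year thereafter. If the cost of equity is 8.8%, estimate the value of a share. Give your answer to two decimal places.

Two-stage DDM. Project D₁…D_5 at 0.2946, terminal growth 0.022, discount at r = 0.088.
D_1 = 2.8870
D_2 = 3.7375
D_3 = 4.8385
D_4 = 6.2639
D_5 = 8.1093
Terminal value at t=5: TV = D_6/(r−g) = 8.2877/(0.088−0.022) = 125.5711
P₀ = 2.8870/(1+0.088)^1 + 3.7375/(1+0.088)^2 + 4.8385/(1+0.088)^3 + 6.2639/(1+0.088)^4 + 8.1093/(1+0.088)^5 + 125.5711/(1+0.088)^5 = 101.7225

CHF 101.72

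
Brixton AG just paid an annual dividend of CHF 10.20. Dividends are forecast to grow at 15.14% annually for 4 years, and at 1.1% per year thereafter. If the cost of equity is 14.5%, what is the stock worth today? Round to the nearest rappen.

CHF 120.07

Two-stage DDM. Project D₁…D_4 at 0.1514, terminal growth 0.011, discount at r = 0.145.
D_1 = 11.7443
D_2 = 13.5224
D_3 = 15.5696
D_4 = 17.9269
Terminal value at t=4: TV = D_5/(r−g) = 18.1241/(0.145−0.011) = 135.2544
P₀ = 11.7443/(1+0.145)^1 + 13.5224/(1+0.145)^2 + 15.5696/(1+0.145)^3 + 17.9269/(1+0.145)^4 + 135.2544/(1+0.145)^4 = 120.0651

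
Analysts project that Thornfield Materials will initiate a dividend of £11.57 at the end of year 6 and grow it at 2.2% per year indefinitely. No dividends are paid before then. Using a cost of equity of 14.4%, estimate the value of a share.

£48.40

Deferred-dividend DDM. At t=5 the remaining stream is a growing perpetuity with first payment D_6 = 11.57.
V_5 = D_6/(r−g) = 11.57/(0.144−0.022) = 94.8361
P₀ = V_5/(1+r)^5 = 94.8361/(1+0.144)^5 = 48.3998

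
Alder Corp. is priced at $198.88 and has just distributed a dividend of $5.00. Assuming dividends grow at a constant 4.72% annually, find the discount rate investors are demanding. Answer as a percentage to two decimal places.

Rearranging the constant-growth DDM: r = D₁/P₀ + g.
D₁ = 5.00 × (1 + 0.0472) = 5.2360.
r = 5.2360 / 198.88 + 0.0472 = 0.02633 + 0.0472 = 0.07353

7.35%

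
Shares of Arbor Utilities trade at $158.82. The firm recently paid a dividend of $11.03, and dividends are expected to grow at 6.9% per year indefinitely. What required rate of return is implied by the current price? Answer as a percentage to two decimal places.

14.32%

Rearranging the constant-growth DDM: r = D₁/P₀ + g.
D₁ = 11.03 × (1 + 0.069) = 11.7911.
r = 11.7911 / 158.82 + 0.069 = 0.07424 + 0.069 = 0.14324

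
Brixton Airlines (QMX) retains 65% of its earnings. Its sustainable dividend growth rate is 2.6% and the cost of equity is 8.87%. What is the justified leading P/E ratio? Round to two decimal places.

Payout ratio b = 1 − 0.65 = 0.35.
Justified leading P/E = b/(r−g) = 0.35/(0.0887−0.026) = 5.5821

5.58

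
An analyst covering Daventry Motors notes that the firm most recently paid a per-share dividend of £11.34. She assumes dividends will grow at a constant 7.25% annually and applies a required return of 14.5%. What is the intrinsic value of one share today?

Gordon growth model: P₀ = D₁/(r − g). D₁ = 11.34 × (1 + 0.0725) = 12.1622.
P₀ = 12.1622 / (0.145 − 0.0725) = 12.1622 / 0.0725 = 167.7538

£167.75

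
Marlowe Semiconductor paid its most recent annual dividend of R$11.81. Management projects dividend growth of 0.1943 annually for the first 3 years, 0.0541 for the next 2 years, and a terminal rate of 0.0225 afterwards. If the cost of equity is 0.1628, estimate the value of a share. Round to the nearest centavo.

Three-stage DDM. Project D₁…D_5; terminal Gordon value at t=5 with g = 0.0225; discount at r = 0.1628.
D_1 = 14.1047
D_2 = 16.8452
D_3 = 20.1182
D_4 = 21.2066
D_5 = 22.3539
TV_5 = 22.8569/(0.1628−0.0225) = 162.9144
P₀ = Σ Dₜ/(1+r)ᵗ + TV_5/(1+r)^5 = 136.1361

R$136.14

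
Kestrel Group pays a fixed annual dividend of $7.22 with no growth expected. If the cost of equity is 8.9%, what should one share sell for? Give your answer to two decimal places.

$81.12

Zero-growth DDM (perpetuity): P₀ = D/r = 7.22 / 0.089 = 81.1236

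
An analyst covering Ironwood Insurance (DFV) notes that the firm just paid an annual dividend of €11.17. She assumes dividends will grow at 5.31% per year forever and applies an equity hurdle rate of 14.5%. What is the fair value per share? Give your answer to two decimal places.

€128.00

Gordon growth model: P₀ = D₁/(r − g). D₁ = 11.17 × (1 + 0.0531) = 11.7631.
P₀ = 11.7631 / (0.145 − 0.0531) = 11.7631 / 0.0919 = 127.9992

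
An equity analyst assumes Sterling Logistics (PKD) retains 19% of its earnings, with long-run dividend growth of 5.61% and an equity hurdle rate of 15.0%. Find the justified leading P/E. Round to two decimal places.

8.63

Payout ratio b = 1 − 0.19 = 0.81.
Justified leading P/E = b/(r−g) = 0.81/(0.15−0.0561) = 8.6262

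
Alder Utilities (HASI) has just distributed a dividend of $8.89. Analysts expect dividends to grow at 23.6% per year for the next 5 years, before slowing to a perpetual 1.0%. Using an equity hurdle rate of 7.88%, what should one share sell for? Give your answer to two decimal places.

$325.74

Two-stage DDM. Project D₁…D_5 at 0.236, terminal growth 0.01, discount at r = 0.0788.
D_1 = 10.9880
D_2 = 13.5812
D_3 = 16.7864
D_4 = 20.7480
D_5 = 25.6445
Terminal value at t=5: TV = D_6/(r−g) = 25.9009/(0.0788−0.01) = 376.4671
P₀ = 10.9880/(1+0.0788)^1 + 13.5812/(1+0.0788)^2 + 16.7864/(1+0.0788)^3 + 20.7480/(1+0.0788)^4 + 25.6445/(1+0.0788)^5 + 376.4671/(1+0.0788)^5 = 325.7394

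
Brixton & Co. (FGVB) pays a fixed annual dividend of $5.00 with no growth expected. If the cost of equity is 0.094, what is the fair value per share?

Zero-growth DDM (perpetuity): P₀ = D/r = 5.00 / 0.094 = 53.1915

$53.19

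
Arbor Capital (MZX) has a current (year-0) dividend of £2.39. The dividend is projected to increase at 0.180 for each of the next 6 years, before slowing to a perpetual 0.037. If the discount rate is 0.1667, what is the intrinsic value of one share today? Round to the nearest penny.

£35.38

Two-stage DDM. Project D₁…D_6 at 0.18, terminal growth 0.037, discount at r = 0.1667.
D_1 = 2.8202
D_2 = 3.3278
D_3 = 3.9268
D_4 = 4.6337
D_5 = 5.4677
D_6 = 6.4519
Terminal value at t=6: TV = D_7/(r−g) = 6.6907/(0.1667−0.037) = 51.5856
P₀ = 2.8202/(1+0.1667)^1 + 3.3278/(1+0.1667)^2 + 3.9268/(1+0.1667)^3 + 4.6337/(1+0.1667)^4 + 5.4677/(1+0.1667)^5 + 6.4519/(1+0.1667)^6 + 51.5856/(1+0.1667)^6 = 35.3769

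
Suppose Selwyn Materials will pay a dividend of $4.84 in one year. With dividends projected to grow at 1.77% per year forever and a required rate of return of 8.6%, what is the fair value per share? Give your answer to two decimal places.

Gordon growth model: P₀ = D₁/(r − g), with D₁ = 4.84 given directly.
P₀ = 4.8400 / (0.086 − 0.0177) = 4.8400 / 0.0683 = 70.8638

$70.86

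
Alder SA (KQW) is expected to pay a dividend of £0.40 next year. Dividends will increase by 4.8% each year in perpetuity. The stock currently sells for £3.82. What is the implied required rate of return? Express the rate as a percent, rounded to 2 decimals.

15.27%

Rearranging the constant-growth DDM: r = D₁/P₀ + g.
r = 0.4000 / 3.82 + 0.048 = 0.10471 + 0.048 = 0.15271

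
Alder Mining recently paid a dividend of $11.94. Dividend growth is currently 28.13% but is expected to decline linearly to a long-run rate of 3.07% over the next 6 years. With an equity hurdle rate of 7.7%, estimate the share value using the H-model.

H-model: P₀ = D₀[(1+g_L) + H(g_S−g_L)]/(r−g_L), with H = 6/2 = 3.
P₀ = 11.94 × [(1+0.0307) + 3×(0.2813−0.0307)] / (0.077−0.0307)
   = 11.94 × 1.7825 / 0.0463 = 459.6771

$459.68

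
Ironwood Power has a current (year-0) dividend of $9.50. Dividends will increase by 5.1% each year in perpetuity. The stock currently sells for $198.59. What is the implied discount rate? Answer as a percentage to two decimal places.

10.13%

Rearranging the constant-growth DDM: r = D₁/P₀ + g.
D₁ = 9.50 × (1 + 0.051) = 9.9845.
r = 9.9845 / 198.59 + 0.051 = 0.05028 + 0.051 = 0.10128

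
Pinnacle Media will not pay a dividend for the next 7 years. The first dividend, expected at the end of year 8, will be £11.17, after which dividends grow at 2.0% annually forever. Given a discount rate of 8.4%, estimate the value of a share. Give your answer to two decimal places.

Deferred-dividend DDM. At t=7 the remaining stream is a growing perpetuity with first payment D_8 = 11.17.
V_7 = D_8/(r−g) = 11.17/(0.084−0.02) = 174.5312
P₀ = V_7/(1+r)^7 = 174.5312/(1+0.084)^7 = 99.2358

£99.24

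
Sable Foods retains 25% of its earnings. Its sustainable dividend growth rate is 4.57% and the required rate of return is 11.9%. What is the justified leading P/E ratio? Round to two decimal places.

10.23

Payout ratio b = 1 − 0.25 = 0.75.
Justified leading P/E = b/(r−g) = 0.75/(0.119−0.0457) = 10.2319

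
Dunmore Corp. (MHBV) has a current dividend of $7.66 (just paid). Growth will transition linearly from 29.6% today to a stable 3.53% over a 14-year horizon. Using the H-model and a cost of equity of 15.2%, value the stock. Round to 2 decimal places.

H-model: P₀ = D₀[(1+g_L) + H(g_S−g_L)]/(r−g_L), with H = 14/2 = 7.
P₀ = 7.66 × [(1+0.0353) + 7×(0.296−0.0353)] / (0.152−0.0353)
   = 7.66 × 2.8602 / 0.1167 = 187.7389

$187.74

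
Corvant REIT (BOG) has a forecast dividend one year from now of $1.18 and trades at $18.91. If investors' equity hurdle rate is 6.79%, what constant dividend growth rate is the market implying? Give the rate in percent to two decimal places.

0.55%

From P₀ = D₁/(r − g), the implied growth is g = r − D₁/P₀.
g = 0.0679 − 1.18/18.91 = 0.0679 − 0.06240 = 0.00550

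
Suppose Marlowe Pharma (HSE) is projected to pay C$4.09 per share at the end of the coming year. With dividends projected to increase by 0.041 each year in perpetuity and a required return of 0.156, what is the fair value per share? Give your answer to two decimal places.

C$35.57

Gordon growth model: P₀ = D₁/(r − g), with D₁ = 4.09 given directly.
P₀ = 4.0900 / (0.156 − 0.041) = 4.0900 / 0.115 = 35.5652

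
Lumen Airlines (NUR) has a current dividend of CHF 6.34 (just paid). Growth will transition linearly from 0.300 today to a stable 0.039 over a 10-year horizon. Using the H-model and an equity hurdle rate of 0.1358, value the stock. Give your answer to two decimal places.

CHF 153.52

H-model: P₀ = D₀[(1+g_L) + H(g_S−g_L)]/(r−g_L), with H = 10/2 = 5.
P₀ = 6.34 × [(1+0.039) + 5×(0.3−0.039)] / (0.1358−0.039)
   = 6.34 × 2.3440 / 0.0968 = 153.5223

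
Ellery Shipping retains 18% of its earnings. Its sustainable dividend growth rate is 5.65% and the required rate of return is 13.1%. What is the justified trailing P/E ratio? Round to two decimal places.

11.63

Payout ratio b = 1 − 0.18 = 0.82.
Justified trailing P/E = b(1+g)/(r−g) = 0.82×(1+0.0565)/(0.131−0.0565) = 11.6286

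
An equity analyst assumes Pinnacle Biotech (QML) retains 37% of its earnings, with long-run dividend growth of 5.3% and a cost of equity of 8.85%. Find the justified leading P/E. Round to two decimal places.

Payout ratio b = 1 − 0.37 = 0.63.
Justified leading P/E = b/(r−g) = 0.63/(0.0885−0.053) = 17.7465

17.75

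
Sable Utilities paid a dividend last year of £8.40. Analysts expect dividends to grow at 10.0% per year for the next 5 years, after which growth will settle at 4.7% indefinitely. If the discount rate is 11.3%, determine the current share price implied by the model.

Two-stage DDM. Project D₁…D_5 at 0.1, terminal growth 0.047, discount at r = 0.113.
D_1 = 9.2400
D_2 = 10.1640
D_3 = 11.1804
D_4 = 12.2984
D_5 = 13.5283
Terminal value at t=5: TV = D_6/(r−g) = 14.1641/(0.113−0.047) = 214.6078
P₀ = 9.2400/(1+0.113)^1 + 10.1640/(1+0.113)^2 + 11.1804/(1+0.113)^3 + 12.2984/(1+0.113)^4 + 13.5283/(1+0.113)^5 + 214.6078/(1+0.113)^5 = 166.2031

£166.20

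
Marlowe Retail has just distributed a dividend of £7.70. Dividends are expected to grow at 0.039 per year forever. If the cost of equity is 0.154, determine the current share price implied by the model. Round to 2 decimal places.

Gordon growth model: P₀ = D₁/(r − g). D₁ = 7.70 × (1 + 0.039) = 8.0003.
P₀ = 8.0003 / (0.154 − 0.039) = 8.0003 / 0.115 = 69.5678

£69.57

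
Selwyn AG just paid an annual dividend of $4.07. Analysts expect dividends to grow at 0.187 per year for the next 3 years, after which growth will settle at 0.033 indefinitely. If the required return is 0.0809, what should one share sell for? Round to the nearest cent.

$131.01

Two-stage DDM. Project D₁…D_3 at 0.187, terminal growth 0.033, discount at r = 0.0809.
D_1 = 4.8311
D_2 = 5.7345
D_3 = 6.8069
Terminal value at t=3: TV = D_4/(r−g) = 7.0315/(0.0809−0.033) = 146.7950
P₀ = 4.8311/(1+0.0809)^1 + 5.7345/(1+0.0809)^2 + 6.8069/(1+0.0809)^3 + 146.7950/(1+0.0809)^3 = 131.0075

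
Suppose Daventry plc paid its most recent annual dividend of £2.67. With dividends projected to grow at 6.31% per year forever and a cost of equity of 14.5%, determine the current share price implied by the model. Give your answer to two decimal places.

£34.66

Gordon growth model: P₀ = D₁/(r − g). D₁ = 2.67 × (1 + 0.0631) = 2.8385.
P₀ = 2.8385 / (0.145 − 0.0631) = 2.8385 / 0.0819 = 34.6578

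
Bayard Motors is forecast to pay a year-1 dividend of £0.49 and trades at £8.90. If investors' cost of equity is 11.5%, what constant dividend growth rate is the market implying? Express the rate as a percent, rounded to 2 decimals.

From P₀ = D₁/(r − g), the implied growth is g = r − D₁/P₀.
g = 0.115 − 0.49/8.90 = 0.115 − 0.05506 = 0.05994

5.99%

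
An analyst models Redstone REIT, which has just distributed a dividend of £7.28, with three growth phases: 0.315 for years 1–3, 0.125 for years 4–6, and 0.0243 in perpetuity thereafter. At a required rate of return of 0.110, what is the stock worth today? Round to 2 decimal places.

Three-stage DDM. Project D₁…D_6; terminal Gordon value at t=6 with g = 0.0243; discount at r = 0.11.
D_1 = 9.5732
D_2 = 12.5888
D_3 = 16.5542
D_4 = 18.6235
D_5 = 20.9514
D_6 = 23.5704
TV_6 = 24.1431/(0.11−0.0243) = 281.7167
P₀ = Σ Dₜ/(1+r)ᵗ + TV_6/(1+r)^6 = 218.8666

£218.87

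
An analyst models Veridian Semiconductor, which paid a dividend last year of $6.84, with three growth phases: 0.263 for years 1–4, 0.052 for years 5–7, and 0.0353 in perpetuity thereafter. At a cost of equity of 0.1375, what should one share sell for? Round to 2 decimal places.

Three-stage DDM. Project D₁…D_7; terminal Gordon value at t=7 with g = 0.0353; discount at r = 0.1375.
D_1 = 8.6389
D_2 = 10.9110
D_3 = 13.7805
D_4 = 17.4048
D_5 = 18.3099
D_6 = 19.2620
D_7 = 20.2636
TV_7 = 20.9789/(0.1375−0.0353) = 205.2731
P₀ = Σ Dₜ/(1+r)ᵗ + TV_7/(1+r)^7 = 145.8212

$145.82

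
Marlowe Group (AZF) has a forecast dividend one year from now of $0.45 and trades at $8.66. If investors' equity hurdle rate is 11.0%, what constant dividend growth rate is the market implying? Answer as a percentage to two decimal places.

5.80%

From P₀ = D₁/(r − g), the implied growth is g = r − D₁/P₀.
g = 0.11 − 0.45/8.66 = 0.11 − 0.05196 = 0.05804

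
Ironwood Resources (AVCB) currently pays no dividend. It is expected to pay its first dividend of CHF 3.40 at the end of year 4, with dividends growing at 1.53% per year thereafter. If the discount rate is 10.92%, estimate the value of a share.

Deferred-dividend DDM. At t=3 the remaining stream is a growing perpetuity with first payment D_4 = 3.40.
V_3 = D_4/(r−g) = 3.40/(0.1092−0.0153) = 36.2087
P₀ = V_3/(1+r)^3 = 36.2087/(1+0.1092)^3 = 26.5328

CHF 26.53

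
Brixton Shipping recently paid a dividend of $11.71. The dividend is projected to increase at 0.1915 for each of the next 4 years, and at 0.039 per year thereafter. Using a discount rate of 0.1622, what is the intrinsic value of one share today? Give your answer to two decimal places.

$158.96

Two-stage DDM. Project D₁…D_4 at 0.1915, terminal growth 0.039, discount at r = 0.1622.
D_1 = 13.9525
D_2 = 16.6244
D_3 = 19.8079
D_4 = 23.6011
Terminal value at t=4: TV = D_5/(r−g) = 24.5216/(0.1622−0.039) = 199.0389
P₀ = 13.9525/(1+0.1622)^1 + 16.6244/(1+0.1622)^2 + 19.8079/(1+0.1622)^3 + 23.6011/(1+0.1622)^4 + 199.0389/(1+0.1622)^4 = 158.9650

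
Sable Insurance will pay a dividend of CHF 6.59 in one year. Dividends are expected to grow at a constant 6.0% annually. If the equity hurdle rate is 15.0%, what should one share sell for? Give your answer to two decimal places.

Gordon growth model: P₀ = D₁/(r − g), with D₁ = 6.59 given directly.
P₀ = 6.5900 / (0.15 − 0.06) = 6.5900 / 0.09 = 73.2222

CHF 73.22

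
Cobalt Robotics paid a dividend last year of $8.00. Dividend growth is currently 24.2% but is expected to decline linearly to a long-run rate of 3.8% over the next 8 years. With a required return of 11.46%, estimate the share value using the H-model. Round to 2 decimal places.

$193.63

H-model: P₀ = D₀[(1+g_L) + H(g_S−g_L)]/(r−g_L), with H = 8/2 = 4.
P₀ = 8.00 × [(1+0.038) + 4×(0.242−0.038)] / (0.1146−0.038)
   = 8.00 × 1.8540 / 0.0766 = 193.6292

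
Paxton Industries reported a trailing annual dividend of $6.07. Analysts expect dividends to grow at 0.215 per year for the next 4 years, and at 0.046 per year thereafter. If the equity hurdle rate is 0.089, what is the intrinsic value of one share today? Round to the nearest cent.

Two-stage DDM. Project D₁…D_4 at 0.215, terminal growth 0.046, discount at r = 0.089.
D_1 = 7.3751
D_2 = 8.9607
D_3 = 10.8872
D_4 = 13.2280
Terminal value at t=4: TV = D_5/(r−g) = 13.8365/(0.089−0.046) = 321.7785
P₀ = 7.3751/(1+0.089)^1 + 8.9607/(1+0.089)^2 + 10.8872/(1+0.089)^3 + 13.2280/(1+0.089)^4 + 321.7785/(1+0.089)^4 = 260.9583

$260.96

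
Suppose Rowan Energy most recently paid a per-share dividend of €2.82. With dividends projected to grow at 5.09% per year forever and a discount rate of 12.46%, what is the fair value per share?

Gordon growth model: P₀ = D₁/(r − g). D₁ = 2.82 × (1 + 0.0509) = 2.9635.
P₀ = 2.9635 / (0.1246 − 0.0509) = 2.9635 / 0.0737 = 40.2108

€40.21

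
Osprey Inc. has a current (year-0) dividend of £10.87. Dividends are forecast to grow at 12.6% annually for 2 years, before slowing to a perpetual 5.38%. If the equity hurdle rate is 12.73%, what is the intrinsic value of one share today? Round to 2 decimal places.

Two-stage DDM. Project D₁…D_2 at 0.126, terminal growth 0.0538, discount at r = 0.1273.
D_1 = 12.2396
D_2 = 13.7818
Terminal value at t=2: TV = D_3/(r−g) = 14.5233/(0.1273−0.0538) = 197.5956
P₀ = 12.2396/(1+0.1273)^1 + 13.7818/(1+0.1273)^2 + 197.5956/(1+0.1273)^2 = 177.1909

£177.19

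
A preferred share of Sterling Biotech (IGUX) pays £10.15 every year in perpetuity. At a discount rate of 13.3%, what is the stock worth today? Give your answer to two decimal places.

£76.32

Zero-growth DDM (perpetuity): P₀ = D/r = 10.15 / 0.133 = 76.3158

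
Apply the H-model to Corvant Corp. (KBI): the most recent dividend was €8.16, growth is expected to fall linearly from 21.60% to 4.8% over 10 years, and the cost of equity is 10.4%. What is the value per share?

H-model: P₀ = D₀[(1+g_L) + H(g_S−g_L)]/(r−g_L), with H = 10/2 = 5.
P₀ = 8.16 × [(1+0.048) + 5×(0.216−0.048)] / (0.104−0.048)
   = 8.16 × 1.8880 / 0.056 = 275.1086

€275.11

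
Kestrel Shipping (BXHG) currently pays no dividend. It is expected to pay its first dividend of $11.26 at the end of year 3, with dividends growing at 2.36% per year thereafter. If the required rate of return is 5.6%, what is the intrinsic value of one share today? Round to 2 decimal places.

$311.65

Deferred-dividend DDM. At t=2 the remaining stream is a growing perpetuity with first payment D_3 = 11.26.
V_2 = D_3/(r−g) = 11.26/(0.056−0.0236) = 347.5309
P₀ = V_2/(1+r)^2 = 347.5309/(1+0.056)^2 = 311.6489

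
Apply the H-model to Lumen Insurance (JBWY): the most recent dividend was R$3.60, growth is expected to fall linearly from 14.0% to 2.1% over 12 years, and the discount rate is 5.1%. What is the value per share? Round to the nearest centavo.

H-model: P₀ = D₀[(1+g_L) + H(g_S−g_L)]/(r−g_L), with H = 12/2 = 6.
P₀ = 3.60 × [(1+0.021) + 6×(0.14−0.021)] / (0.051−0.021)
   = 3.60 × 1.7350 / 0.03 = 208.2000

R$208.20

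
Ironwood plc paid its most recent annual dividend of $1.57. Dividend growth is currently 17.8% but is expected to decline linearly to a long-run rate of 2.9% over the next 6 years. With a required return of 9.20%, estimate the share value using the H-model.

H-model: P₀ = D₀[(1+g_L) + H(g_S−g_L)]/(r−g_L), with H = 6/2 = 3.
P₀ = 1.57 × [(1+0.029) + 3×(0.178−0.029)] / (0.092−0.029)
   = 1.57 × 1.4760 / 0.063 = 36.7829

$36.78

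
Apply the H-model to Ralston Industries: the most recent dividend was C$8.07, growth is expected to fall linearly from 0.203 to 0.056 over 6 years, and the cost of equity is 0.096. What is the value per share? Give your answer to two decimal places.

H-model: P₀ = D₀[(1+g_L) + H(g_S−g_L)]/(r−g_L), with H = 6/2 = 3.
P₀ = 8.07 × [(1+0.056) + 3×(0.203−0.056)] / (0.096−0.056)
   = 8.07 × 1.4970 / 0.04 = 302.0198

C$302.02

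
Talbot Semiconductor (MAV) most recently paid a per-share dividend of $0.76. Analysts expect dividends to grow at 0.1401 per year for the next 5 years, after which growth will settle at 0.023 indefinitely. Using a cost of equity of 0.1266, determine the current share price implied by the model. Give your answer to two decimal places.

$11.90

Two-stage DDM. Project D₁…D_5 at 0.1401, terminal growth 0.023, discount at r = 0.1266.
D_1 = 0.8665
D_2 = 0.9879
D_3 = 1.1263
D_4 = 1.2841
D_5 = 1.4640
Terminal value at t=5: TV = D_6/(r−g) = 1.4976/(0.1266−0.023) = 14.4559
P₀ = 0.8665/(1+0.1266)^1 + 0.9879/(1+0.1266)^2 + 1.1263/(1+0.1266)^3 + 1.2841/(1+0.1266)^4 + 1.4640/(1+0.1266)^5 + 14.4559/(1+0.1266)^5 = 11.9040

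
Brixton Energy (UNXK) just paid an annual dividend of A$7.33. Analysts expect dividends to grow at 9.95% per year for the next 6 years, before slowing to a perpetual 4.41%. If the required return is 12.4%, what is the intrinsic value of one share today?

Two-stage DDM. Project D₁…D_6 at 0.0995, terminal growth 0.0441, discount at r = 0.124.
D_1 = 8.0593
D_2 = 8.8612
D_3 = 9.7429
D_4 = 10.7124
D_5 = 11.7782
D_6 = 12.9502
Terminal value at t=6: TV = D_7/(r−g) = 13.5213/(0.124−0.0441) = 169.2274
P₀ = 8.0593/(1+0.124)^1 + 8.8612/(1+0.124)^2 + 9.7429/(1+0.124)^3 + 10.7124/(1+0.124)^4 + 11.7782/(1+0.124)^5 + 12.9502/(1+0.124)^6 + 169.2274/(1+0.124)^6 = 124.6655

A$124.67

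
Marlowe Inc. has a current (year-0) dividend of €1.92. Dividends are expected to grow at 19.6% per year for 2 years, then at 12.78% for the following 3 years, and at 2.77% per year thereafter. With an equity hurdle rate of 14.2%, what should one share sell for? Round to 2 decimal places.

Three-stage DDM. Project D₁…D_5; terminal Gordon value at t=5 with g = 0.0277; discount at r = 0.142.
D_1 = 2.2963
D_2 = 2.7464
D_3 = 3.0974
D_4 = 3.4932
D_5 = 3.9397
TV_5 = 4.0488/(0.142−0.0277) = 35.4226
P₀ = Σ Dₜ/(1+r)ᵗ + TV_5/(1+r)^5 = 28.5153

€28.52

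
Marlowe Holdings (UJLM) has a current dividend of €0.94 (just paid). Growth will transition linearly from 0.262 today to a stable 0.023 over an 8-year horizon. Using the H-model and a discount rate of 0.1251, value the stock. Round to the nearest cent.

€18.22

H-model: P₀ = D₀[(1+g_L) + H(g_S−g_L)]/(r−g_L), with H = 8/2 = 4.
P₀ = 0.94 × [(1+0.023) + 4×(0.262−0.023)] / (0.1251−0.023)
   = 0.94 × 1.9790 / 0.1021 = 18.2200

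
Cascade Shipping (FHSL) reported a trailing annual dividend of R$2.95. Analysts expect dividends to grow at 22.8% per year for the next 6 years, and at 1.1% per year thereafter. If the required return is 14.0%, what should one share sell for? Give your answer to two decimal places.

R$59.27

Two-stage DDM. Project D₁…D_6 at 0.228, terminal growth 0.011, discount at r = 0.14.
D_1 = 3.6226
D_2 = 4.4486
D_3 = 5.4628
D_4 = 6.7083
D_5 = 8.2378
D_6 = 10.1161
Terminal value at t=6: TV = D_7/(r−g) = 10.2274/(0.14−0.011) = 79.2818
P₀ = 3.6226/(1+0.14)^1 + 4.4486/(1+0.14)^2 + 5.4628/(1+0.14)^3 + 6.7083/(1+0.14)^4 + 8.2378/(1+0.14)^5 + 10.1161/(1+0.14)^6 + 79.2818/(1+0.14)^6 = 59.2668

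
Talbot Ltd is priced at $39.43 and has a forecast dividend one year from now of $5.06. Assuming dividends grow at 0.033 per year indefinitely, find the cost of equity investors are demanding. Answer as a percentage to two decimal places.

16.13%

Rearranging the constant-growth DDM: r = D₁/P₀ + g.
r = 5.0600 / 39.43 + 0.033 = 0.12833 + 0.033 = 0.16133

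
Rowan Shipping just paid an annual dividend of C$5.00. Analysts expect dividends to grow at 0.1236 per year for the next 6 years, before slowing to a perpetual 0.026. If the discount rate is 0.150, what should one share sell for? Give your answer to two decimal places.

C$63.67

Two-stage DDM. Project D₁…D_6 at 0.1236, terminal growth 0.026, discount at r = 0.15.
D_1 = 5.6180
D_2 = 6.3124
D_3 = 7.0926
D_4 = 7.9692
D_5 = 8.9542
D_6 = 10.0610
Terminal value at t=6: TV = D_7/(r−g) = 10.3226/(0.15−0.026) = 83.2465
P₀ = 5.6180/(1+0.15)^1 + 6.3124/(1+0.15)^2 + 7.0926/(1+0.15)^3 + 7.9692/(1+0.15)^4 + 8.9542/(1+0.15)^5 + 10.0610/(1+0.15)^6 + 83.2465/(1+0.15)^6 = 63.6695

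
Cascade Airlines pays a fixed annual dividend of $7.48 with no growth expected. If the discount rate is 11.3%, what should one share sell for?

$66.19

Zero-growth DDM (perpetuity): P₀ = D/r = 7.48 / 0.113 = 66.1947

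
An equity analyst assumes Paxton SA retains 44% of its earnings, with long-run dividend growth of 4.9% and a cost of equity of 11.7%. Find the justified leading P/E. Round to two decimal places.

8.24

Payout ratio b = 1 − 0.44 = 0.56.
Justified leading P/E = b/(r−g) = 0.56/(0.117−0.049) = 8.2353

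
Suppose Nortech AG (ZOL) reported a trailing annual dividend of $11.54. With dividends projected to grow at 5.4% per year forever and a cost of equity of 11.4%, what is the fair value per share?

$202.72

Gordon growth model: P₀ = D₁/(r − g). D₁ = 11.54 × (1 + 0.054) = 12.1632.
P₀ = 12.1632 / (0.114 − 0.054) = 12.1632 / 0.06 = 202.7193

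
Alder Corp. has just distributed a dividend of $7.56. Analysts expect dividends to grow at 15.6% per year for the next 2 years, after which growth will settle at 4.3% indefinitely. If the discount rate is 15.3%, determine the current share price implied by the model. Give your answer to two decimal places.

$87.24

Two-stage DDM. Project D₁…D_2 at 0.156, terminal growth 0.043, discount at r = 0.153.
D_1 = 8.7394
D_2 = 10.1027
Terminal value at t=2: TV = D_3/(r−g) = 10.5371/(0.153−0.043) = 95.7920
P₀ = 8.7394/(1+0.153)^1 + 10.1027/(1+0.153)^2 + 95.7920/(1+0.153)^2 = 87.2351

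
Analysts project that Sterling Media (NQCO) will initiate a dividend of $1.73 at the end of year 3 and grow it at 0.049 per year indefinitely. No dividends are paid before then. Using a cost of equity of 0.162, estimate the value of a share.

Deferred-dividend DDM. At t=2 the remaining stream is a growing perpetuity with first payment D_3 = 1.73.
V_2 = D_3/(r−g) = 1.73/(0.162−0.049) = 15.3097
P₀ = V_2/(1+r)^2 = 15.3097/(1+0.162)^2 = 11.3385

$11.34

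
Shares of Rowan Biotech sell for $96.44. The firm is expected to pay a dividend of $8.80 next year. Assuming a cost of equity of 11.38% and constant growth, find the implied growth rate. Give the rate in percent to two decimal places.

2.26%

From P₀ = D₁/(r − g), the implied growth is g = r − D₁/P₀.
g = 0.1138 − 8.80/96.44 = 0.1138 − 0.09125 = 0.02255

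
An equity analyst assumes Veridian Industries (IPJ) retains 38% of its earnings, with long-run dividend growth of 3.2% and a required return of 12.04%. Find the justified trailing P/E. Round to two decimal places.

7.24

Payout ratio b = 1 − 0.38 = 0.62.
Justified trailing P/E = b(1+g)/(r−g) = 0.62×(1+0.032)/(0.1204−0.032) = 7.2380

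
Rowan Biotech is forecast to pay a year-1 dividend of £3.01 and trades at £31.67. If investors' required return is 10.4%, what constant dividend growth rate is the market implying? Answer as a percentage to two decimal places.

0.90%

From P₀ = D₁/(r − g), the implied growth is g = r − D₁/P₀.
g = 0.104 − 3.01/31.67 = 0.104 − 0.09504 = 0.00896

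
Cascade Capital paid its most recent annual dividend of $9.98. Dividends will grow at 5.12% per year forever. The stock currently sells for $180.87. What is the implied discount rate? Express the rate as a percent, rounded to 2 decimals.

Rearranging the constant-growth DDM: r = D₁/P₀ + g.
D₁ = 9.98 × (1 + 0.0512) = 10.4910.
r = 10.4910 / 180.87 + 0.0512 = 0.05800 + 0.0512 = 0.10920

10.92%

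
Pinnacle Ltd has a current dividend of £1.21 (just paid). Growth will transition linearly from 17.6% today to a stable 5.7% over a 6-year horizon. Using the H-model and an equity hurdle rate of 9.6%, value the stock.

£43.87

H-model: P₀ = D₀[(1+g_L) + H(g_S−g_L)]/(r−g_L), with H = 6/2 = 3.
P₀ = 1.21 × [(1+0.057) + 3×(0.176−0.057)] / (0.096−0.057)
   = 1.21 × 1.4140 / 0.039 = 43.8703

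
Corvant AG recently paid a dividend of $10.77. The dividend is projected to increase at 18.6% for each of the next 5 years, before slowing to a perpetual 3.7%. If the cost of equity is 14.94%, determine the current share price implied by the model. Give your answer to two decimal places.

$175.44

Two-stage DDM. Project D₁…D_5 at 0.186, terminal growth 0.037, discount at r = 0.1494.
D_1 = 12.7732
D_2 = 15.1490
D_3 = 17.9668
D_4 = 21.3086
D_5 = 25.2720
Terminal value at t=5: TV = D_6/(r−g) = 26.2070/(0.1494−0.037) = 233.1587
P₀ = 12.7732/(1+0.1494)^1 + 15.1490/(1+0.1494)^2 + 17.9668/(1+0.1494)^3 + 21.3086/(1+0.1494)^4 + 25.2720/(1+0.1494)^5 + 233.1587/(1+0.1494)^5 = 175.4418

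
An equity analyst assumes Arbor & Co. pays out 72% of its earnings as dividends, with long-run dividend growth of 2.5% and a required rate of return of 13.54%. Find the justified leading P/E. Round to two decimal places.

Justified leading P/E = b/(r−g) = 0.72/(0.1354−0.025) = 6.5217

6.52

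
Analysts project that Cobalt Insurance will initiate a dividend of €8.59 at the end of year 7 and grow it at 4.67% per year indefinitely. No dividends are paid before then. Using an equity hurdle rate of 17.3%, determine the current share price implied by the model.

€26.11

Deferred-dividend DDM. At t=6 the remaining stream is a growing perpetuity with first payment D_7 = 8.59.
V_6 = D_7/(r−g) = 8.59/(0.173−0.0467) = 68.0127
P₀ = V_6/(1+r)^6 = 68.0127/(1+0.173)^6 = 26.1097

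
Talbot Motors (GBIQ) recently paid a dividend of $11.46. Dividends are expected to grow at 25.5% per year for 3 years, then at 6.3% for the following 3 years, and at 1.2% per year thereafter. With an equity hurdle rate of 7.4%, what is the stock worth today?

$390.45

Three-stage DDM. Project D₁…D_6; terminal Gordon value at t=6 with g = 0.012; discount at r = 0.074.
D_1 = 14.3823
D_2 = 18.0498
D_3 = 22.6525
D_4 = 24.0796
D_5 = 25.5966
D_6 = 27.2092
TV_6 = 27.5357/(0.074−0.012) = 444.1242
P₀ = Σ Dₜ/(1+r)ᵗ + TV_6/(1+r)^6 = 390.4516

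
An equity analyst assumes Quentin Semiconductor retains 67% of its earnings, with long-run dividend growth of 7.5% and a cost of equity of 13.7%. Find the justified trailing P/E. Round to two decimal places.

Payout ratio b = 1 − 0.67 = 0.33.
Justified trailing P/E = b(1+g)/(r−g) = 0.33×(1+0.075)/(0.137−0.075) = 5.7218

5.72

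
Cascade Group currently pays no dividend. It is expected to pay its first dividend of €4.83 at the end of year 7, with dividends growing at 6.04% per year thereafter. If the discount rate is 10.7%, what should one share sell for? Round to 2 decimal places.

€56.32

Deferred-dividend DDM. At t=6 the remaining stream is a growing perpetuity with first payment D_7 = 4.83.
V_6 = D_7/(r−g) = 4.83/(0.107−0.0604) = 103.6481
P₀ = V_6/(1+r)^6 = 103.6481/(1+0.107)^6 = 56.3217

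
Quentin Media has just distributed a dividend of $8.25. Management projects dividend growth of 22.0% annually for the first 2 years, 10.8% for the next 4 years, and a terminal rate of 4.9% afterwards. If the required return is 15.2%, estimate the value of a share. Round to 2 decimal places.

Three-stage DDM. Project D₁…D_6; terminal Gordon value at t=6 with g = 0.049; discount at r = 0.152.
D_1 = 10.0650
D_2 = 12.2793
D_3 = 13.6055
D_4 = 15.0749
D_5 = 16.7029
D_6 = 18.5069
TV_6 = 19.4137/(0.152−0.049) = 188.4824
P₀ = Σ Dₜ/(1+r)ᵗ + TV_6/(1+r)^6 = 132.2399

$132.24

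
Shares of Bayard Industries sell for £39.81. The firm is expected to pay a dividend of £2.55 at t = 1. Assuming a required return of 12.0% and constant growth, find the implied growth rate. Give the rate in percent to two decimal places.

5.59%

From P₀ = D₁/(r − g), the implied growth is g = r − D₁/P₀.
g = 0.12 − 2.55/39.81 = 0.12 − 0.06405 = 0.05595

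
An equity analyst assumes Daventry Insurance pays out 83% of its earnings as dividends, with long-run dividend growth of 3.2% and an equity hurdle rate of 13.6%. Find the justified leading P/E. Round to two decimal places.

7.98

Justified leading P/E = b/(r−g) = 0.83/(0.136−0.032) = 7.9808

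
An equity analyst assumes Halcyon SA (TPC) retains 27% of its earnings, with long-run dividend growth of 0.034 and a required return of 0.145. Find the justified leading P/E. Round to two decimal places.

6.58

Payout ratio b = 1 − 0.27 = 0.73.
Justified leading P/E = b/(r−g) = 0.73/(0.145−0.034) = 6.5766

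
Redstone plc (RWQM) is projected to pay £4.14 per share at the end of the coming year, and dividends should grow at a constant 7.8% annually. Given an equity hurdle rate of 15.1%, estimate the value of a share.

Gordon growth model: P₀ = D₁/(r − g), with D₁ = 4.14 given directly.
P₀ = 4.1400 / (0.151 − 0.078) = 4.1400 / 0.073 = 56.7123

£56.71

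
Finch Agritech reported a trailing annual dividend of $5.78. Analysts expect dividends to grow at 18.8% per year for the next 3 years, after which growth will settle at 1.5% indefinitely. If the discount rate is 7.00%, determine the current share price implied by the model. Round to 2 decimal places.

Two-stage DDM. Project D₁…D_3 at 0.188, terminal growth 0.015, discount at r = 0.07.
D_1 = 6.8666
D_2 = 8.1576
D_3 = 9.6912
Terminal value at t=3: TV = D_4/(r−g) = 9.8366/(0.07−0.015) = 178.8465
P₀ = 6.8666/(1+0.07)^1 + 8.1576/(1+0.07)^2 + 9.6912/(1+0.07)^3 + 178.8465/(1+0.07)^3 = 167.4455

$167.45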